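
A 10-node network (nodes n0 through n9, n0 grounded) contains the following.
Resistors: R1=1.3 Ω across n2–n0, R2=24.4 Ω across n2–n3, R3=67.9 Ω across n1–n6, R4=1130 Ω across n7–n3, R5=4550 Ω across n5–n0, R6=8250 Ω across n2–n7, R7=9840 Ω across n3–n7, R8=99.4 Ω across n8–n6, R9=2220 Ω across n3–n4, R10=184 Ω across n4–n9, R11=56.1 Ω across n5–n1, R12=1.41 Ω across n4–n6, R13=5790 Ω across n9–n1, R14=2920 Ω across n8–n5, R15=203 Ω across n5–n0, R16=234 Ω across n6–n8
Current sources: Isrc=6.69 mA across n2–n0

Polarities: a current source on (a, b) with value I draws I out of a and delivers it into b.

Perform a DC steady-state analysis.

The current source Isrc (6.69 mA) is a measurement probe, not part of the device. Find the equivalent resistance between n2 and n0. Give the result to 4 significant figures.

R_eq = 1.299 Ω

Element admittances at DC:
  Y(R1) = 0.7692 S between n2,n0
  Y(R2) = 0.04098 S between n2,n3
  Y(R3) = 0.01473 S between n1,n6
  Y(R4) = 0.0008850 S between n7,n3
  Y(R5) = 0.0002198 S between n5,n0
  Y(R6) = 0.0001212 S between n2,n7
  Y(R7) = 0.0001016 S between n3,n7
  Y(R8) = 0.01006 S between n8,n6
  Y(R9) = 0.0004505 S between n3,n4
  Y(R10) = 0.005435 S between n4,n9
  Y(R11) = 0.01783 S between n5,n1
  Y(R12) = 0.7092 S between n4,n6
  Y(R13) = 0.0001727 S between n9,n1
  Y(R14) = 0.0003425 S between n8,n5
  Y(R15) = 0.004926 S between n5,n0
  Y(R16) = 0.004274 S between n6,n8
  Isrc: injects 0.00669 A into n0 (from n2)
Assemble and solve the 9×9 MNA system:
  V(n1)=-0.0008433  V(n2)=-0.008693  V(n3)=-0.008610  V(n4)=-0.001067  V(n5)=-0.0006603  V(n6)=-0.001062  V(n7)=-0.008619  V(n8)=-0.001053  V(n9)=-0.001060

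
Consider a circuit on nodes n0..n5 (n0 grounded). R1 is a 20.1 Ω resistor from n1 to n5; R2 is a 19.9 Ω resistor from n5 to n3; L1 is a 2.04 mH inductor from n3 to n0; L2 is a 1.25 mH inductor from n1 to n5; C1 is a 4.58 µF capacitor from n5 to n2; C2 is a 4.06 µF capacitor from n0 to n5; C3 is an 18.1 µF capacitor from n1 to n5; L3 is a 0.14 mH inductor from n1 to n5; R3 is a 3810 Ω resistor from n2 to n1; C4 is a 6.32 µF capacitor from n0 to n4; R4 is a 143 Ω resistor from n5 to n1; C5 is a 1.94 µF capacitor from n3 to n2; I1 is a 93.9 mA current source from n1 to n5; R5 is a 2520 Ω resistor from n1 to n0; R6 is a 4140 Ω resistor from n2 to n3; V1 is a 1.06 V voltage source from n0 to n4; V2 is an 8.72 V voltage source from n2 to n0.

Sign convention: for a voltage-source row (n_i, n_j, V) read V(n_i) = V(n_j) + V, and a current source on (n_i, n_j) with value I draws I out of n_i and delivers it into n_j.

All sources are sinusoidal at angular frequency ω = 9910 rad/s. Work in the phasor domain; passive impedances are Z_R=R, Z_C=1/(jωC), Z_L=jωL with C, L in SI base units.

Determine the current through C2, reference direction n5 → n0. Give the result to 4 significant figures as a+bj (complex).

-0.1116+0.3041j A

MNA unknowns: 5 node voltages V₁..V_5 plus 2 source currents (V1, V2)
R1: Y=0.04975+0.000j on G[1,5]
R2: Y=0.05025+0.000j on G[5,3]
L1: Y=0.000-0.04946j on G[3,0]
L2: Y=0.000-0.08073j on G[1,5]
C1: Y=0.000+0.04539j on G[5,2]
C2: Y=0.000+0.04023j on G[0,5]
C3: Y=0.000+0.1794j on G[1,5]
L3: Y=0.000-0.7208j on G[1,5]
R3: Y=0.0002625+0.000j on G[2,1]
C4: Y=0.000+0.06263j on G[0,4]
R4: Y=0.006993+0.000j on G[5,1]
C5: Y=0.000+0.01923j on G[3,2]
I1: z[1]−=0.0939, z[5]+=0.0939
R5: Y=0.0003968+0.000j on G[1,0]
R6: Y=0.0002415+0.000j on G[2,3]
V1: row V0−V4=1.06, i_V1 at 0,4
V2: row V2−V0=8.72, i_V2 at 2,0
solve → V1=7.546+2.618j, V2=8.720+0.000j, V3=2.887+7.809j, V4=-1.060+0.000j, V5=7.558+2.773j
aux → i_V1=0.000-0.06639j, i_V2=-0.2777-0.1623j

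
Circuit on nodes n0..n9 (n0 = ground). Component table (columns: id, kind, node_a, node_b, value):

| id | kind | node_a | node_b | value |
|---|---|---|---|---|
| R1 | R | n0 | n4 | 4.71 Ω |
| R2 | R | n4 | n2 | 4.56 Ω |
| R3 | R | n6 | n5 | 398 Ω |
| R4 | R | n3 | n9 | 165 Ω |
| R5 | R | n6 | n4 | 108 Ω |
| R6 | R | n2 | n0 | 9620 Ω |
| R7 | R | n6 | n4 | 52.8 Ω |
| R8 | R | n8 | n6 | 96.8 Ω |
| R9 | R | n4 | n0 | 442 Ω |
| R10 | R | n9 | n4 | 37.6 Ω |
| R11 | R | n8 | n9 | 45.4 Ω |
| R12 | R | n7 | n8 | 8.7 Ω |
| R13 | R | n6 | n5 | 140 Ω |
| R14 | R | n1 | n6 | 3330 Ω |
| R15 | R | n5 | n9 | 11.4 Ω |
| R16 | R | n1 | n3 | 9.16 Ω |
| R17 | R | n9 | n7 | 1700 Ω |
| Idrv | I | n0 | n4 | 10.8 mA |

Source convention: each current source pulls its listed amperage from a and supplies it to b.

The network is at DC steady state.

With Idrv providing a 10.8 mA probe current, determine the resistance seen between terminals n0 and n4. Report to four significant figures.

R_eq = 4.658 Ω

Apply KCL at each of the 9 non-ground nodes and solve the resulting linear system.
Node n1: branches {R14, R16} → V_1 = 0.05031
Node n2: branches {R2, R6} → V_2 = 0.05028
Node n3: branches {R4, R16} → V_3 = 0.05031
Node n4: branches {R1, R2, R5, R7, R9, R10, Idrv} → V_4 = 0.05031
Node n5: branches {R3, R13, R15} → V_5 = 0.05031
Node n6: branches {R3, R5, R7, R8, R13, R14} → V_6 = 0.05031
Node n7: branches {R12, R17} → V_7 = 0.05031
Node n8: branches {R8, R11, R12} → V_8 = 0.05031
Node n9: branches {R4, R10, R11, R15, R17} → V_9 = 0.05031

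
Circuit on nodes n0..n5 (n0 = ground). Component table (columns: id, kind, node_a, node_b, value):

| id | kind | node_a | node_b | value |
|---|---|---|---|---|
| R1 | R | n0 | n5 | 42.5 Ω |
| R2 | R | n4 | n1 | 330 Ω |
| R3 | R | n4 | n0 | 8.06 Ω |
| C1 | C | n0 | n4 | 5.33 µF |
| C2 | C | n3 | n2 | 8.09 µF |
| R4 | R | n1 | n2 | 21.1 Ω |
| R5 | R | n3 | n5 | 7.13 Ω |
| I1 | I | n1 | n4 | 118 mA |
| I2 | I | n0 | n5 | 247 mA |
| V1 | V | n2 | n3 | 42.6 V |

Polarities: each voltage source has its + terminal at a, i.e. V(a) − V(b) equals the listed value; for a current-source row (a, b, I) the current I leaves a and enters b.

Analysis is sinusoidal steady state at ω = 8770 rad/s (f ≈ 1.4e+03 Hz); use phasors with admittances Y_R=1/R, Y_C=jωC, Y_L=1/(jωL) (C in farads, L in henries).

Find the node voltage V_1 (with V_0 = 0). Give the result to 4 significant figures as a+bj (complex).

Apply KCL at each of the 5 non-ground nodes and solve the resulting linear system.
Node n1: branches {R2, R4, I1} → V_1 = 37.13-0.1041j
Node n2: branches {C2, R4, V1} → V_2 = 41.90-0.07304j
Node n3: branches {C2, R5, V1} → V_3 = -0.7035-0.07304j
Node n4: branches {R2, R3, C1, I1} → V_4 = 1.597-0.5898j
Node n5: branches {R1, R5, I2} → V_5 = 0.9057-0.06255j
Source currents: i(V1)=-0.2257-3.024j

37.13-0.1041j V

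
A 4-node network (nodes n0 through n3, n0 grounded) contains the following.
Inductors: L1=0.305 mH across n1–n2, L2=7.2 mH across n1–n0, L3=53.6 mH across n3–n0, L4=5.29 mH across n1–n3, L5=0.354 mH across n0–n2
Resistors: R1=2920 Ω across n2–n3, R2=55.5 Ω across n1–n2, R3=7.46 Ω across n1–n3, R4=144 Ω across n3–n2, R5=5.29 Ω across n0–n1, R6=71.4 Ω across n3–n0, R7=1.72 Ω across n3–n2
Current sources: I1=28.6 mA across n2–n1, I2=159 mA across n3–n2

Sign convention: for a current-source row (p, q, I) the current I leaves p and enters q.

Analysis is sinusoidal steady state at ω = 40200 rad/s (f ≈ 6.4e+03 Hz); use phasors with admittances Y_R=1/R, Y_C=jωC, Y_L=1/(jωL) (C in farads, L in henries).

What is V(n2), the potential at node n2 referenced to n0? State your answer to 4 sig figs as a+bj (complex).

0.01920+0.01522j V

MNA unknowns: 3 node voltages V₁..V_3
L1: Y=0.000-0.08156j on G[1,2]
R1: Y=0.0003425+0.000j on G[2,3]
R2: Y=0.01802+0.000j on G[1,2]
R3: Y=0.1340+0.000j on G[1,3]
L2: Y=0.000-0.003455j on G[1,0]
L3: Y=0.000-0.0004641j on G[3,0]
R4: Y=0.006944+0.000j on G[3,2]
R5: Y=0.1890+0.000j on G[0,1]
R6: Y=0.01401+0.000j on G[3,0]
I1: z[2]−=0.0286, z[1]+=0.0286
R7: Y=0.5814+0.000j on G[3,2]
L4: Y=0.000-0.004702j on G[1,3]
L5: Y=0.000-0.07027j on G[0,2]
I2: z[3]−=0.159, z[2]+=0.159
solve → V1=0.008939+0.005940j, V2=0.01920+0.01522j, V3=-0.1989+0.01179j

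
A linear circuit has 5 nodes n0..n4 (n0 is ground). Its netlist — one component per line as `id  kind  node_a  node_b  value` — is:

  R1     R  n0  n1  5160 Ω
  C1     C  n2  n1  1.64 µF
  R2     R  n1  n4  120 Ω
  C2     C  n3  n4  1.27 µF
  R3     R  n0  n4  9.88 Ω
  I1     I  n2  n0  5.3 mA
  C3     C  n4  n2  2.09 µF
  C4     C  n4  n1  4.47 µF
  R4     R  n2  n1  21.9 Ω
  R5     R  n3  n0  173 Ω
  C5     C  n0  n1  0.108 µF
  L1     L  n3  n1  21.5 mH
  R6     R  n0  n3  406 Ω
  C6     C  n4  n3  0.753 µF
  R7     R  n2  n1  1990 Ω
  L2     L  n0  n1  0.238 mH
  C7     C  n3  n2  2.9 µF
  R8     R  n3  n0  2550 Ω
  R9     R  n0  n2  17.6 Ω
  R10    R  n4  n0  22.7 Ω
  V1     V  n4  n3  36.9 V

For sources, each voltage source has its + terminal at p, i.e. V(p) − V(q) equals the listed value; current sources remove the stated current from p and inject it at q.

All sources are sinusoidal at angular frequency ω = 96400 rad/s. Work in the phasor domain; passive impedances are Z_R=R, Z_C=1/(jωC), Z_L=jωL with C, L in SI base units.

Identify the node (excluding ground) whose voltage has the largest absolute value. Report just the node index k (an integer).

Apply KCL at each of the 4 non-ground nodes and solve the resulting linear system.
Node n1: branches {R1, C1, R2, C4, R4, C5, L1, R7, L2} → V_1 = 1.235+1.166j
Node n2: branches {C1, I1, C3, R4, R7, C7, R9} → V_2 = -11.14-1.086j
Node n3: branches {C2, R5, L1, R6, C6, C7, R8, V1} → V_3 = -31.00+0.6658j
Node n4: branches {R2, C2, R3, C3, C4, C6, R10, V1} → V_4 = 5.895+0.6658j
Source currents: i(V1)=-0.7578-12.73j

3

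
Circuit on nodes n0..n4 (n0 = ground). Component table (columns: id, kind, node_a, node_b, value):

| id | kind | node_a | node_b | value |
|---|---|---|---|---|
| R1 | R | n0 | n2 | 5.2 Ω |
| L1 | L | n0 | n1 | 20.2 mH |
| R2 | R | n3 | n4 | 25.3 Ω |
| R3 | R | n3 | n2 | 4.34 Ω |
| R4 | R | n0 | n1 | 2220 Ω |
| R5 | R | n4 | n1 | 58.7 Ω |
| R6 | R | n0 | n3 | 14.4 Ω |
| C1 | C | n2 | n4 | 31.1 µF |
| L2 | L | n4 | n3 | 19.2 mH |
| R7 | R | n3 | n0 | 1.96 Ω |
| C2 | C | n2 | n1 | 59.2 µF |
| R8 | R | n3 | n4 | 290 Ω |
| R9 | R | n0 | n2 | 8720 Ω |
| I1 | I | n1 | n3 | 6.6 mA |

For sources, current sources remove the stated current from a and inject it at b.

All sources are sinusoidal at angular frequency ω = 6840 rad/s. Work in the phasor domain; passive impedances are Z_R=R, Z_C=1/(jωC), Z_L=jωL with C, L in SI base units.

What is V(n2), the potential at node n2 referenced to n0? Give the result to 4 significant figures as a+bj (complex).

Apply KCL at each of the 4 non-ground nodes and solve the resulting linear system.
Node n1: branches {L1, R4, R5, C2, I1} → V_1 = -0.01330+0.01621j
Node n2: branches {R1, R3, C1, C2, R9} → V_2 = -0.01224-0.0002546j
Node n3: branches {R2, R3, R6, L2, R7, R8, I1} → V_3 = 0.003870-9.420e-05j
Node n4: branches {R2, R5, C1, L2, R8} → V_4 = -0.01061-0.003071j

-0.01224-0.0002546j V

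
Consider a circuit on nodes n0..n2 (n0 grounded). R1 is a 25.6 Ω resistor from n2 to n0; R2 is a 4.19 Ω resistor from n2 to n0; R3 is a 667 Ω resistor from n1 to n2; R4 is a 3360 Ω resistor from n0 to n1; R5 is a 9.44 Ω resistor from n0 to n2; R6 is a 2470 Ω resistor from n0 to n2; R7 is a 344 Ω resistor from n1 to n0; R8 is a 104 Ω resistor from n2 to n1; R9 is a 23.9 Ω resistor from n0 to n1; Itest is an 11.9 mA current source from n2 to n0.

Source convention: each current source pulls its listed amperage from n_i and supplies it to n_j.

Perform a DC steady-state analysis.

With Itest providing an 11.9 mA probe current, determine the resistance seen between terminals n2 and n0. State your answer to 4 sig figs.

MNA unknowns: 2 node voltages V₁..V_2
R1: Y=0.03906 on G[2,0]
R2: Y=0.2387 on G[2,0]
R3: Y=0.001499 on G[1,2]
R4: Y=0.0002976 on G[0,1]
R5: Y=0.1059 on G[0,2]
R6: Y=0.0004049 on G[0,2]
R7: Y=0.002907 on G[1,0]
R8: Y=0.009615 on G[2,1]
R9: Y=0.04184 on G[0,1]
Itest: z[2]−=0.0119, z[0]+=0.0119
solve → V1=-0.005993, V2=-0.03028

R_eq = 2.545 Ω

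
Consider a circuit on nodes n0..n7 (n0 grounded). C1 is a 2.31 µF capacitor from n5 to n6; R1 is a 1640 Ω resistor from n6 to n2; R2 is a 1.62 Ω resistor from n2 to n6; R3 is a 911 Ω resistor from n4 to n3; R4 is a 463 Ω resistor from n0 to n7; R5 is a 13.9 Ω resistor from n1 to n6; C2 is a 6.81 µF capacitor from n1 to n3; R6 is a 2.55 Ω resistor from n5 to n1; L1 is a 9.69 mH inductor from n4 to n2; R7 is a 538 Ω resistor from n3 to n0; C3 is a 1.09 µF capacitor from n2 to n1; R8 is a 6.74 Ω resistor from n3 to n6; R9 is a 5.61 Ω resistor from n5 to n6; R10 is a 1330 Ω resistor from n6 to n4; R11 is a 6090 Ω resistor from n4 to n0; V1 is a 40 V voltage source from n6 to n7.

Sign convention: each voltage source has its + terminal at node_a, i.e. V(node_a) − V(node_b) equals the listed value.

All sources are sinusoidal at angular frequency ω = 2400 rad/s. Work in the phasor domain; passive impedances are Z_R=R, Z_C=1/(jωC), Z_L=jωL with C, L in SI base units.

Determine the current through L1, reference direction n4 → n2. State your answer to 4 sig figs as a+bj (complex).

Apply KCL at each of the 7 non-ground nodes and solve the resulting linear system.
Node n1: branches {R5, C2, R6, C3} → V_1 = 20.76-0.02883j
Node n2: branches {R1, R2, L1, C3} → V_2 = 20.76-0.007899j
Node n3: branches {R3, C2, R7, R8} → V_3 = 20.52+0.01779j
Node n4: branches {R3, L1, R10, R11} → V_4 = 20.76-0.09309j
Node n5: branches {C1, R6, R9} → V_5 = 20.76-0.02236j
Node n6: branches {C1, R1, R2, R5, R8, R9, R10, V1} → V_6 = 20.77-0.008230j
Node n7: branches {R4, V1} → V_7 = -19.23-0.008230j
Source currents: i(V1)=-0.04154-1.777e-05j

-0.003663+0.0002008j A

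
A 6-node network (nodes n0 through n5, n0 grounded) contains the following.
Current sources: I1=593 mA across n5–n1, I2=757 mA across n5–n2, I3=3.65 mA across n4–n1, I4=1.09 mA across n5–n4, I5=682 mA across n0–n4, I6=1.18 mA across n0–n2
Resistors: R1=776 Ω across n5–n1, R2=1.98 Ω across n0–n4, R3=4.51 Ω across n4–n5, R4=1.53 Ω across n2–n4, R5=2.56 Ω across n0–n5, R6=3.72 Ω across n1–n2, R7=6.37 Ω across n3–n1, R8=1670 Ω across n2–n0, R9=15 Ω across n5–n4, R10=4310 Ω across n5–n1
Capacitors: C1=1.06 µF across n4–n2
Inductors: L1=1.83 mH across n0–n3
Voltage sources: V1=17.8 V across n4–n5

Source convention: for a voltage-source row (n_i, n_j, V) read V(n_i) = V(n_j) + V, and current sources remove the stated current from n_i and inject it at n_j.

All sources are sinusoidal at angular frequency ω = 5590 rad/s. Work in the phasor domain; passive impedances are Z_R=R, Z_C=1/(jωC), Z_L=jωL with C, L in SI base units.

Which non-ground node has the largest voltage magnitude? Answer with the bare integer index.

MNA unknowns: 5 node voltages V₁..V_5 plus 1 source current (V1)
I1: z[5]−=0.593, z[1]+=0.593
I2: z[5]−=0.757, z[2]+=0.757
R1: Y=0.001289+0.000j on G[5,1]
R2: Y=0.5051+0.000j on G[0,4]
R3: Y=0.2217+0.000j on G[4,5]
R4: Y=0.6536+0.000j on G[2,4]
R5: Y=0.3906+0.000j on G[0,5]
I3: z[4]−=0.00365, z[1]+=0.00365
I4: z[5]−=0.00109, z[4]+=0.00109
I5: z[0]−=0.682, z[4]+=0.682
C1: Y=0.000+0.005925j on G[4,2]
R6: Y=0.2688+0.000j on G[1,2]
R7: Y=0.1570+0.000j on G[3,1]
R8: Y=0.0005988+0.000j on G[2,0]
R9: Y=0.06667+0.000j on G[5,4]
I6: z[0]−=0.00118, z[2]+=0.00118
R10: Y=0.0002320+0.000j on G[5,1]
L1: Y=0.000-0.09775j on G[0,3]
V1: row V4−V5=17.8, i_V1 at 4,5
solve → V1=8.822+3.067j, V2=8.952+1.271j, V3=4.980+6.169j, V4=7.847+0.5427j, V5=-9.953+0.5427j
aux → i_V1=-7.699+0.2082j

5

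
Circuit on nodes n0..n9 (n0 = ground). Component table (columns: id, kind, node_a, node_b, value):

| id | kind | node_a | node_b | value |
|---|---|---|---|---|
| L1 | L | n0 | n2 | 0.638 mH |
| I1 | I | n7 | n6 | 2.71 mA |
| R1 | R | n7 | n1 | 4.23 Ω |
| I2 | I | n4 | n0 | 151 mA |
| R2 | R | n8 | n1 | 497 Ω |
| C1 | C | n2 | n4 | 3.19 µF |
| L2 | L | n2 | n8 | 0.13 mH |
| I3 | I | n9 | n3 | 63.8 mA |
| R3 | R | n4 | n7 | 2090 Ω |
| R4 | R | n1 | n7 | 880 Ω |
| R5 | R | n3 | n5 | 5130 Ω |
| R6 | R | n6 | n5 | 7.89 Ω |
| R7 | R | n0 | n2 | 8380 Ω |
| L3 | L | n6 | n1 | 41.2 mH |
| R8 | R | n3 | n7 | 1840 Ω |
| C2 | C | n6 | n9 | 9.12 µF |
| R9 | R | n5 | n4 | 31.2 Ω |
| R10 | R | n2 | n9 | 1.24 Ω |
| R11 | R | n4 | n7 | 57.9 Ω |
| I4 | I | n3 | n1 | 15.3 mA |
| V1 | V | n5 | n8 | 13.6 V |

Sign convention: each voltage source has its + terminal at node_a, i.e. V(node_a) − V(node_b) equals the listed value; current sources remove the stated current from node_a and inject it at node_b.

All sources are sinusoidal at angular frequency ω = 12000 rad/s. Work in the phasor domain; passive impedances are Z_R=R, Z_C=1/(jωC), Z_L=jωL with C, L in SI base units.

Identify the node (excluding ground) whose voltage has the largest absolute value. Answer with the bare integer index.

3

Element admittances at ω=12000 rad/s:
  Y(L1) = 0.000-0.1306j S between n0,n2
  I1: injects 0.00271 A into n6 (from n7)
  Y(R1) = 0.2364+0.000j S between n7,n1
  I2: injects 0.151 A into n0 (from n4)
  Y(R2) = 0.002012+0.000j S between n8,n1
  Y(C1) = 0.000+0.03828j S between n2,n4
  Y(L2) = 0.000-0.6410j S between n2,n8
  I3: injects 0.0638 A into n3 (from n9)
  Y(R3) = 0.0004785+0.000j S between n4,n7
  Y(R4) = 0.001136+0.000j S between n1,n7
  Y(R5) = 0.0001949+0.000j S between n3,n5
  Y(R6) = 0.1267+0.000j S between n6,n5
  Y(R7) = 0.0001193+0.000j S between n0,n2
  Y(L3) = 0.000-0.002023j S between n6,n1
  Y(R8) = 0.0005435+0.000j S between n3,n7
  Y(C2) = 0.000+0.1094j S between n6,n9
  Y(R9) = 0.03205+0.000j S between n5,n4
  Y(R10) = 0.8065+0.000j S between n2,n9
  Y(R11) = 0.01727+0.000j S between n4,n7
  I4: injects 0.0153 A into n1 (from n3)
  V1: constraint V(n5)−V(n8) = 13.6
Assemble and solve the 10×10 MNA system:
  V(n1)=5.917-7.193j  V(n2)=-0.001056-1.156j  V(n3)=73.97-6.134j  V(n4)=3.809-7.510j  V(n5)=14.95-3.124j  V(n6)=7.648-8.773j  V(n7)=5.905-7.213j  V(n8)=1.349-3.124j  V(n9)=1.075-0.2640j
  i(V1)=-1.271-0.8571j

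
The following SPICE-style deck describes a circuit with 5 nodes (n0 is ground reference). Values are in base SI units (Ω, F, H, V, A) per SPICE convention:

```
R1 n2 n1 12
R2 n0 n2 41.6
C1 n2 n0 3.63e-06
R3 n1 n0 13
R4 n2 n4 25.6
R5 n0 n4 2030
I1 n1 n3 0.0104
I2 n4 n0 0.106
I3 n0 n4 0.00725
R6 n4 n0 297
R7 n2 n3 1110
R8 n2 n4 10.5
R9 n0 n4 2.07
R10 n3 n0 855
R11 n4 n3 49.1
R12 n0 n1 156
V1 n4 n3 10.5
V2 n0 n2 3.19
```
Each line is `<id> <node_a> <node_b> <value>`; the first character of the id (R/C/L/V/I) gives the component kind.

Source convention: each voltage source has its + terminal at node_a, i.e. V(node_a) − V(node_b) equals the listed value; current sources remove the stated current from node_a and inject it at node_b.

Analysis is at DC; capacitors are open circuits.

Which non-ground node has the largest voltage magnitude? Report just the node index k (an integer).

3

Element admittances at DC:
  Y(R1) = 0.08333 S between n2,n1
  Y(R2) = 0.02404 S between n0,n2
  Y(C1) = 0.000 S between n2,n0
  Y(R3) = 0.07692 S between n1,n0
  Y(R4) = 0.03906 S between n2,n4
  Y(R5) = 0.0004926 S between n0,n4
  I1: injects 0.0104 A into n3 (from n1)
  I2: injects 0.106 A into n0 (from n4)
  I3: injects 0.00725 A into n4 (from n0)
  Y(R6) = 0.003367 S between n4,n0
  Y(R7) = 0.0009009 S between n2,n3
  Y(R8) = 0.09524 S between n2,n4
  Y(R9) = 0.4831 S between n0,n4
  Y(R10) = 0.001170 S between n3,n0
  Y(R11) = 0.02037 S between n4,n3
  Y(R12) = 0.006410 S between n0,n1
  V1: constraint V(n4)−V(n3) = 10.5
  V2: constraint V(n0)−V(n2) = 3.19
Assemble and solve the 6×6 MNA system:
  V(n1)=-1.657  V(n2)=-3.190  V(n3)=-11.30  V(n4)=-0.7988
  i(V1)=-0.2448  i(V2)=-0.5182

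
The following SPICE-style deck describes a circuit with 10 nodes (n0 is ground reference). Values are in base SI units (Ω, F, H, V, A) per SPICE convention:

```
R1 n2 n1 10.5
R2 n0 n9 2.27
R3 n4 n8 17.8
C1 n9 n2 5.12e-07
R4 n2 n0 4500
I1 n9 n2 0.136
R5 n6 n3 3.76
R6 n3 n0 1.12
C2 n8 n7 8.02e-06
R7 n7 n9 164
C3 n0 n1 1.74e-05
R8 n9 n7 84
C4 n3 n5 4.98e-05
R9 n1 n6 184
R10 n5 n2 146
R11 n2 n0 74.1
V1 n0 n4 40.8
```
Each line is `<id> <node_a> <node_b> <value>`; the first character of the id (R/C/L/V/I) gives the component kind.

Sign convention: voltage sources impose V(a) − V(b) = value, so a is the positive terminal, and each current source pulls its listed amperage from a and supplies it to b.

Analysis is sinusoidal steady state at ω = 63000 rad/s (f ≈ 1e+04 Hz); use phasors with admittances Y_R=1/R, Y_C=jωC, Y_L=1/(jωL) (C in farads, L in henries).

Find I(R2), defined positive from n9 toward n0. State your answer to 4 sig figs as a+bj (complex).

MNA unknowns: 9 node voltages V₁..V_9 plus 1 source current (V1)
R1: Y=0.09524+0.000j on G[2,1]
R2: Y=0.4405+0.000j on G[0,9]
R3: Y=0.05618+0.000j on G[4,8]
C1: Y=0.000+0.03226j on G[9,2]
R4: Y=0.0002222+0.000j on G[2,0]
I1: z[9]−=0.136, z[2]+=0.136
R5: Y=0.2660+0.000j on G[6,3]
R6: Y=0.8929+0.000j on G[3,0]
C2: Y=0.000+0.5053j on G[8,7]
R7: Y=0.006098+0.000j on G[7,9]
C3: Y=0.000+1.096j on G[0,1]
R8: Y=0.01190+0.000j on G[9,7]
C4: Y=0.000+3.137j on G[3,5]
R9: Y=0.005435+0.000j on G[1,6]
R10: Y=0.006849+0.000j on G[5,2]
R11: Y=0.01350+0.000j on G[2,0]
V1: row V0−V4=40.8, i_V1 at 0,4
solve → V1=-0.05532-0.08243j, V2=0.8900-0.7235j, V3=0.006422-0.005946j, V4=-40.80+0.000j, V5=0.004860-0.007878j, V6=0.005185-0.007477j, V7=-31.23-0.7704j, V8=-31.26+0.2902j, V9=-1.462+0.1352j
aux → i_V1=-0.5359-0.01630j

-0.6442+0.05957j A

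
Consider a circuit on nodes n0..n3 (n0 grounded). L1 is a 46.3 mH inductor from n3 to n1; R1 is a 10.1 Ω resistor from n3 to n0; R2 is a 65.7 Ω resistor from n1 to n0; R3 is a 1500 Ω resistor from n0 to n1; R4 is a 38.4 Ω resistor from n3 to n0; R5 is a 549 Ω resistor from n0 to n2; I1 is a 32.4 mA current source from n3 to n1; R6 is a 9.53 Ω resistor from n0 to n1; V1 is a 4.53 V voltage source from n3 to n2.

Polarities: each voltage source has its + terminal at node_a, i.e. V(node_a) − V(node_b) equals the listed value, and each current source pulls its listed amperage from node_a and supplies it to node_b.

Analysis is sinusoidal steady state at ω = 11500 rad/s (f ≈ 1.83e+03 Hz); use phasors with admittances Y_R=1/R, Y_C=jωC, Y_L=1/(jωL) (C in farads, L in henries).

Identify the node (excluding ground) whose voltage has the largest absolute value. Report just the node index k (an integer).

MNA unknowns: 3 node voltages V₁..V_3 plus 1 source current (V1)
L1: Y=0.000-0.001878j on G[3,1]
R1: Y=0.09901+0.000j on G[3,0]
R2: Y=0.01522+0.000j on G[1,0]
R3: Y=0.0006667+0.000j on G[0,1]
R4: Y=0.02604+0.000j on G[3,0]
R5: Y=0.001821+0.000j on G[0,2]
I1: z[3]−=0.0324, z[1]+=0.0324
R6: Y=0.1049+0.000j on G[0,1]
V1: row V3−V2=4.53, i_V1 at 3,2
solve → V1=0.2680+0.007121j, V2=-4.720-0.006781j, V3=-0.1901-0.006781j
aux → i_V1=-0.008598-1.235e-05j

2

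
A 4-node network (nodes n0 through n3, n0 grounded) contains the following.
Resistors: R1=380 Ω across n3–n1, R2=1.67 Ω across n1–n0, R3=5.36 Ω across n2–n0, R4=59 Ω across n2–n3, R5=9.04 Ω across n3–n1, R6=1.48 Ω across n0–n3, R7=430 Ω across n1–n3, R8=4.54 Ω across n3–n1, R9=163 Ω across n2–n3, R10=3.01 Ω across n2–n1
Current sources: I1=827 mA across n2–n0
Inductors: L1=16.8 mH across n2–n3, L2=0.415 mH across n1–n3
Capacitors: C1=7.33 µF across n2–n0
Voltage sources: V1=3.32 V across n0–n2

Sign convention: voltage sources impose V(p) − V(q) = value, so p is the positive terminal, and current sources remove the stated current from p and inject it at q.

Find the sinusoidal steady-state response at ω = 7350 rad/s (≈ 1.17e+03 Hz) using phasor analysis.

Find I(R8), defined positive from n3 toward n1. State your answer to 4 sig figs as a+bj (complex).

0.1056+0.05108j A

Apply KCL at each of the 3 non-ground nodes and solve the resulting linear system.
Node n1: branches {R1, R2, R5, R7, R8, L2, R10} → V_1 = -0.9301-0.08517j
Node n2: branches {I1, L1, R3, R4, C1, R9, R10, V1} → V_2 = -3.320+0.000j
Node n3: branches {R1, L1, R4, R5, R6, R7, R8, R9, L2} → V_3 = -0.4506+0.1467j
Source currents: i(V1)=-0.6538-0.1307j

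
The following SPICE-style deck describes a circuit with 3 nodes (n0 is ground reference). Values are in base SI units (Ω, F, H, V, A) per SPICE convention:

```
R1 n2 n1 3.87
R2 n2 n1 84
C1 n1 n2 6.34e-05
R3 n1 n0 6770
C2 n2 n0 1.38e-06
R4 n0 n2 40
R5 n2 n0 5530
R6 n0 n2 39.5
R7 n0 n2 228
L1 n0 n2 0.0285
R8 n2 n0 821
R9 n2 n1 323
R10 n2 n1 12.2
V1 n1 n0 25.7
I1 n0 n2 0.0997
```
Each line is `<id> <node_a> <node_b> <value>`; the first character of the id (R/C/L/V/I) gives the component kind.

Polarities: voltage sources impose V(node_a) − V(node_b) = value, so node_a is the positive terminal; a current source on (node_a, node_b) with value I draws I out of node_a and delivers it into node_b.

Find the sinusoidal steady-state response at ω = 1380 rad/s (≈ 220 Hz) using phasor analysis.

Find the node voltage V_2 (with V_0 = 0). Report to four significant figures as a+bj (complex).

22.74+1.930j V

Element admittances at ω=1380 rad/s:
  Y(R1) = 0.2584+0.000j S between n2,n1
  Y(R2) = 0.01190+0.000j S between n2,n1
  Y(C1) = 0.000+0.08749j S between n1,n2
  Y(R3) = 0.0001477+0.000j S between n1,n0
  Y(C2) = 0.000+0.001904j S between n2,n0
  Y(R4) = 0.02500+0.000j S between n0,n2
  Y(R5) = 0.0001808+0.000j S between n2,n0
  Y(R6) = 0.02532+0.000j S between n0,n2
  Y(R7) = 0.004386+0.000j S between n0,n2
  Y(L1) = 0.000-0.02543j S between n0,n2
  Y(R8) = 0.001218+0.000j S between n2,n0
  Y(R9) = 0.003096+0.000j S between n2,n1
  Y(R10) = 0.08197+0.000j S between n2,n1
  V1: constraint V(n1)−V(n0) = 25.7
  I1: injects 0.0997 A into n2 (from n0)
Assemble and solve the 3×3 MNA system:
  V(n1)=25.70+0.000j  V(n2)=22.74+1.930j
  i(V1)=-1.225+0.4266j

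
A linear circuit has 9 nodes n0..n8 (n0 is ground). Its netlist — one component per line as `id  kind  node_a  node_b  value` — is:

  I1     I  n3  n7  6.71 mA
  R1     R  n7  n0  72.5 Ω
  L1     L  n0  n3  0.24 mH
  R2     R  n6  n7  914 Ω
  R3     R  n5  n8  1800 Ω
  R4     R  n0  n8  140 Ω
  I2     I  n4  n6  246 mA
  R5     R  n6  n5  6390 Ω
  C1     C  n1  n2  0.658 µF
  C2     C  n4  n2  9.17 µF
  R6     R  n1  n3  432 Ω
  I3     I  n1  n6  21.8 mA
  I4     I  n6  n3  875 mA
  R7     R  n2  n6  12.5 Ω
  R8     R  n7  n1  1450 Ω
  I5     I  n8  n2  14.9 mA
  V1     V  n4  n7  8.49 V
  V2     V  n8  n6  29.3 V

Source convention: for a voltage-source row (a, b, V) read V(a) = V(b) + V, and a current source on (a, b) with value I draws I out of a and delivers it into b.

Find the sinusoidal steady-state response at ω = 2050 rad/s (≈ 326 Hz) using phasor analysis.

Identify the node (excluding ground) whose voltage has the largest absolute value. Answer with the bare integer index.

6

Element admittances at ω=2050 rad/s:
  I1: injects 0.00671 A into n7 (from n3)
  Y(R1) = 0.01379+0.000j S between n7,n0
  Y(L1) = 0.000-2.033j S between n0,n3
  Y(R2) = 0.001094+0.000j S between n6,n7
  Y(R3) = 0.0005556+0.000j S between n5,n8
  Y(R4) = 0.007143+0.000j S between n0,n8
  I2: injects 0.246 A into n6 (from n4)
  Y(R5) = 0.0001565+0.000j S between n6,n5
  Y(C1) = 0.000+0.001349j S between n1,n2
  Y(C2) = 0.000+0.01880j S between n4,n2
  Y(R6) = 0.002315+0.000j S between n1,n3
  I3: injects 0.0218 A into n6 (from n1)
  I4: injects 0.875 A into n3 (from n6)
  Y(R7) = 0.08000+0.000j S between n2,n6
  Y(R8) = 0.0006897+0.000j S between n7,n1
  I5: injects 0.0149 A into n2 (from n8)
  V1: constraint V(n4)−V(n7) = 8.49
  V2: constraint V(n8)−V(n6) = 29.3
Assemble and solve the 10×10 MNA system:
  V(n1)=-28.99-8.035j  V(n2)=-44.41+16.24j  V(n3)=0.009600+0.3942j  V(n4)=-38.74-6.172j  V(n5)=-27.41+14.65j  V(n6)=-50.27+14.65j  V(n7)=-47.23-6.172j  V(n8)=-20.97+14.65j
  i(V1)=-0.6673-0.1066j  i(V2)=0.1313-0.1046j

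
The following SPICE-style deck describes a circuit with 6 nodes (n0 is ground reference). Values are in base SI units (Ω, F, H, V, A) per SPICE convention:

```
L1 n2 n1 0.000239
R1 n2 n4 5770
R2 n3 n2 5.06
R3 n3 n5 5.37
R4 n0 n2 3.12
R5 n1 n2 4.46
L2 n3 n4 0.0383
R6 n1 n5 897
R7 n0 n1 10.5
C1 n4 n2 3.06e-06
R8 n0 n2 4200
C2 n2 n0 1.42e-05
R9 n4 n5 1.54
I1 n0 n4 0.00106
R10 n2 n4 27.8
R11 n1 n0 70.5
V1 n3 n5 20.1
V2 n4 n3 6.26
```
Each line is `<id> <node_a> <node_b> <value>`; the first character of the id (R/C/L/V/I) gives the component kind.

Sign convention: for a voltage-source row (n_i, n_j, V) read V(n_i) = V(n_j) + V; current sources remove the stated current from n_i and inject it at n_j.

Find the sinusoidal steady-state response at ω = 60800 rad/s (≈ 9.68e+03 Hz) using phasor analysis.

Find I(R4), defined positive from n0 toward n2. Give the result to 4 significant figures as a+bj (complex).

Element admittances at ω=60800 rad/s:
  Y(L1) = 0.000-0.06882j S between n2,n1
  Y(R1) = 0.0001733+0.000j S between n2,n4
  Y(R2) = 0.1976+0.000j S between n3,n2
  Y(R3) = 0.1862+0.000j S between n3,n5
  Y(R4) = 0.3205+0.000j S between n0,n2
  Y(R5) = 0.2242+0.000j S between n1,n2
  Y(L2) = 0.000-0.0004294j S between n3,n4
  Y(R6) = 0.001115+0.000j S between n1,n5
  Y(R7) = 0.09524+0.000j S between n0,n1
  Y(C1) = 0.000+0.1860j S between n4,n2
  Y(R8) = 0.0002381+0.000j S between n0,n2
  Y(C2) = 0.000+0.8634j S between n2,n0
  Y(R9) = 0.6494+0.000j S between n4,n5
  I1: injects 0.00106 A into n4 (from n0)
  Y(R10) = 0.03597+0.000j S between n2,n4
  Y(R11) = 0.01418+0.000j S between n1,n0
  V1: constraint V(n3)−V(n5) = 20.1
  V2: constraint V(n4)−V(n3) = 6.26
Assemble and solve the 7×7 MNA system:
  V(n1)=-0.06796-0.02906j  V(n2)=0.006449-0.007445j  V(n3)=-2.938-2.634j  V(n4)=3.322-2.634j  V(n5)=-23.04-2.634j
  i(V1)=-20.89-0.002904j  i(V2)=-17.72-0.5193j

-0.002067+0.002386j A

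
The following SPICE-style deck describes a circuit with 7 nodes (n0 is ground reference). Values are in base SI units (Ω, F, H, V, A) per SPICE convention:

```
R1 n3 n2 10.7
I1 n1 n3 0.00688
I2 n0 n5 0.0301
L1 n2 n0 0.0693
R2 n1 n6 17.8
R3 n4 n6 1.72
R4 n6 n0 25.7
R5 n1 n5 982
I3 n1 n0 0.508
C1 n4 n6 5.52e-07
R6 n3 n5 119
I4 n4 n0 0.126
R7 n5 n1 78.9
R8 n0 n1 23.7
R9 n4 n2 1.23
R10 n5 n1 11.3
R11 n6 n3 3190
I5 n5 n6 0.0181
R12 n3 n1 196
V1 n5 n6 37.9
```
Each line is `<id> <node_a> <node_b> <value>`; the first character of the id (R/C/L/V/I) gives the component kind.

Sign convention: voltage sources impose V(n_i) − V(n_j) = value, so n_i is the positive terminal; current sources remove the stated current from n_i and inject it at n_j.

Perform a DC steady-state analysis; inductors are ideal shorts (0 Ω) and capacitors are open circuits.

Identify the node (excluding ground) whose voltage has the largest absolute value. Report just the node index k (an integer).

5

MNA unknowns: 6 node voltages V₁..V_6 plus 2 source currents (L1, V1)
R1: Y=0.09346 on G[3,2]
I1: z[1]−=0.00688, z[3]+=0.00688
I2: z[0]−=0.0301, z[5]+=0.0301
L1: row V2−V0=0, i_L1 at 2,0
R2: Y=0.05618 on G[1,6]
R3: Y=0.5814 on G[4,6]
R4: Y=0.03891 on G[6,0]
R5: Y=0.001018 on G[1,5]
I3: z[1]−=0.508, z[0]+=0.508
C1: Y=0.000 on G[4,6]
R6: Y=0.008403 on G[3,5]
I4: z[4]−=0.126, z[0]+=0.126
R7: Y=0.01267 on G[5,1]
R8: Y=0.04219 on G[0,1]
R9: Y=0.8130 on G[4,2]
R10: Y=0.08850 on G[5,1]
R11: Y=0.0003135 on G[6,3]
I5: z[5]−=0.0181, z[6]+=0.0181
R12: Y=0.005102 on G[3,1]
V1: row V5−V6=37.9, i_V1 at 5,6
solve → V1=13.53, V2=0.000, V3=3.372, V4=-1.653, V5=34.15, V6=-3.748
aux → i_L1=-1.029, i_V1=-2.354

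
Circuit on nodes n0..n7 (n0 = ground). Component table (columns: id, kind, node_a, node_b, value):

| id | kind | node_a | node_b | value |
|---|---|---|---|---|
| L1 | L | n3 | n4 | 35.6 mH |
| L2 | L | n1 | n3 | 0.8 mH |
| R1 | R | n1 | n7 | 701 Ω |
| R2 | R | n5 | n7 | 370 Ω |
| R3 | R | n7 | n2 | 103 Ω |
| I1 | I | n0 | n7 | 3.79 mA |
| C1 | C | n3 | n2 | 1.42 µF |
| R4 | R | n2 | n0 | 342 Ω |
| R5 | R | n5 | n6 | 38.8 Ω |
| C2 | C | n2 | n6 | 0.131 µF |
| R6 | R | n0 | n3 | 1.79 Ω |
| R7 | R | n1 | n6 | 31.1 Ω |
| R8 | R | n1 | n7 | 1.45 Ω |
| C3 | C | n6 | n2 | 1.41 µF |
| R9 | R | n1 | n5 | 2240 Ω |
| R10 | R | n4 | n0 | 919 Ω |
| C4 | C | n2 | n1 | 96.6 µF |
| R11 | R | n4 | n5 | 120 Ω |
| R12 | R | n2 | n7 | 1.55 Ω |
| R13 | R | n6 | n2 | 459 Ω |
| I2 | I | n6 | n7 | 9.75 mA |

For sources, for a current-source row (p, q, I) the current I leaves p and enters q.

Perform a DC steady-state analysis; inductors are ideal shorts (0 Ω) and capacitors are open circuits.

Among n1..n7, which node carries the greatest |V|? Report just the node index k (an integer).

MNA unknowns: 7 node voltages V₁..V_7 plus 2 source currents (L1, L2)
L1: row V3−V4=0, i_L1 at 3,4
L2: row V1−V3=0, i_L2 at 1,3
R1: Y=0.001427 on G[1,7]
R2: Y=0.002703 on G[5,7]
R3: Y=0.009709 on G[7,2]
I1: z[0]−=0.00379, z[7]+=0.00379
C1: Y=0.000 on G[3,2]
R4: Y=0.002924 on G[2,0]
R5: Y=0.02577 on G[5,6]
C2: Y=0.000 on G[2,6]
R6: Y=0.5587 on G[0,3]
R7: Y=0.03215 on G[1,6]
R8: Y=0.6897 on G[1,7]
C3: Y=0.000 on G[6,2]
R9: Y=0.0004464 on G[1,5]
R10: Y=0.001088 on G[4,0]
C4: Y=0.000 on G[2,1]
R11: Y=0.008333 on G[4,5]
R12: Y=0.6452 on G[2,7]
R13: Y=0.002179 on G[6,2]
I2: z[6]−=0.00975, z[7]+=0.00975
solve → V1=0.006647, V2=0.02375, V3=0.006647, V4=0.006647, V5=-0.1504, V6=-0.2223, V7=0.02468
aux → i_L1=0.001316, i_L2=0.005030

6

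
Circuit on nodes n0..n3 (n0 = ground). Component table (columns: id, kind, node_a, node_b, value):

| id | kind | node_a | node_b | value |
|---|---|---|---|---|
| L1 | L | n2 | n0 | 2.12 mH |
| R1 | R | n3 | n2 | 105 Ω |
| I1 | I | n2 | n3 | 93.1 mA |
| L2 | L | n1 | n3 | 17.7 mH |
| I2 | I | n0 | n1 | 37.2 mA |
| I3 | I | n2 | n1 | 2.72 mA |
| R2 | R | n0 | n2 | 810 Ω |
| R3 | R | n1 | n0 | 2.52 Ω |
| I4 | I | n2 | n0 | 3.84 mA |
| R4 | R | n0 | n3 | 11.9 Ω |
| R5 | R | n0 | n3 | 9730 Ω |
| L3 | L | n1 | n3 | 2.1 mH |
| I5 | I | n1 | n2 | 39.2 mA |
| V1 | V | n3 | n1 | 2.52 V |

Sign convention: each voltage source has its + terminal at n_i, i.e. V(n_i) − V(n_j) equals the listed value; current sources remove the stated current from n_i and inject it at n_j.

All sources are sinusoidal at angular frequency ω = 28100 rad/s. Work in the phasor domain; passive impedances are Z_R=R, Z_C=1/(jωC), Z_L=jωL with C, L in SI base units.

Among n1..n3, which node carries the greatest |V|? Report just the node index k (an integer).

3

Apply KCL at each of the 3 non-ground nodes and solve the resulting linear system.
Node n1: branches {L2, I2, I3, R3, L3, I5, V1} → V_1 = -0.3104-0.03248j
Node n2: branches {L1, R1, I1, I3, R2, I4, I5} → V_2 = -1.054-1.673j
Node n3: branches {R1, I1, L2, R4, R5, L3, V1} → V_3 = 2.210-0.03248j
Source currents: i(V1)=-0.1239+0.03488j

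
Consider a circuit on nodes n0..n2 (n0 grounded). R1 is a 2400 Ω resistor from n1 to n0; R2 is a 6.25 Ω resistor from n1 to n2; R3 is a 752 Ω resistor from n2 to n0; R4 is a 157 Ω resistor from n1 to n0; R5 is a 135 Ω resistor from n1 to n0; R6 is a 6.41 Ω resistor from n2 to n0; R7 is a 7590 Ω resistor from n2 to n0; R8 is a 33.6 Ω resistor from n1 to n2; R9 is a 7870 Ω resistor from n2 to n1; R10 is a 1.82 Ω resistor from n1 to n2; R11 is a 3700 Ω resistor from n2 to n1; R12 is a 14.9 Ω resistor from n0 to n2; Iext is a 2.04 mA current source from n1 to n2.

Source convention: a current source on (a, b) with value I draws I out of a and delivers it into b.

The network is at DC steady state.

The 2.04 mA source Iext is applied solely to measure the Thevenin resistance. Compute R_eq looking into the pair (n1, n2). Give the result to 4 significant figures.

MNA unknowns: 2 node voltages V₁..V_2
R1: Y=0.0004167 on G[1,0]
R2: Y=0.1600 on G[1,2]
R3: Y=0.001330 on G[2,0]
R4: Y=0.006369 on G[1,0]
R5: Y=0.007407 on G[1,0]
R6: Y=0.1560 on G[2,0]
R7: Y=0.0001318 on G[2,0]
R8: Y=0.02976 on G[1,2]
R9: Y=0.0001271 on G[2,1]
R10: Y=0.5495 on G[1,2]
R11: Y=0.0002703 on G[2,1]
R12: Y=0.06711 on G[0,2]
Iext: z[1]−=0.00204, z[2]+=0.00204
solve → V1=-0.002548, V2=0.0001610

R_eq = 1.328 Ω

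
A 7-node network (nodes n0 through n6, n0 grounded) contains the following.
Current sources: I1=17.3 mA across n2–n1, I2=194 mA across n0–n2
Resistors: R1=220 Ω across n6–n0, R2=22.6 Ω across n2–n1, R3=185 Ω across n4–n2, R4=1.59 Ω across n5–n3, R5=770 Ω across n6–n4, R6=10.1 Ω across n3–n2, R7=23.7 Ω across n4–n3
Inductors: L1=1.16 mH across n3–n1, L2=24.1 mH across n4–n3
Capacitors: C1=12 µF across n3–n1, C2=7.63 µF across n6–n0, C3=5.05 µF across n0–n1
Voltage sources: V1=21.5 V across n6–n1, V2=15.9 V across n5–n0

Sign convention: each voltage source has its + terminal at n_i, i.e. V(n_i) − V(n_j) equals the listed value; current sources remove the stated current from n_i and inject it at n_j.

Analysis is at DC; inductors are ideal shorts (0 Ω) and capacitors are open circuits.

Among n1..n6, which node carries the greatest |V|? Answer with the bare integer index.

Apply KCL at each of the 6 non-ground nodes and solve the resulting linear system.
Node n1: branches {I1, R2, L1, C1, C3, V1} → V_1 = 15.94
Node n2: branches {I1, I2, R2, R3, R6} → V_2 = 17.13
Node n3: branches {L1, C1, R4, L2, R6, R7} → V_3 = 15.94
Node n4: branches {R3, R5, L2, R7} → V_4 = 15.94
Node n5: branches {R4, V2} → V_5 = 15.90
Node n6: branches {R1, C2, R5, V1} → V_6 = 37.44
Source currents: i(L1)=0.1282, i(L2)=0.03435, i(V1)=-0.1981, i(V2)=0.02383

6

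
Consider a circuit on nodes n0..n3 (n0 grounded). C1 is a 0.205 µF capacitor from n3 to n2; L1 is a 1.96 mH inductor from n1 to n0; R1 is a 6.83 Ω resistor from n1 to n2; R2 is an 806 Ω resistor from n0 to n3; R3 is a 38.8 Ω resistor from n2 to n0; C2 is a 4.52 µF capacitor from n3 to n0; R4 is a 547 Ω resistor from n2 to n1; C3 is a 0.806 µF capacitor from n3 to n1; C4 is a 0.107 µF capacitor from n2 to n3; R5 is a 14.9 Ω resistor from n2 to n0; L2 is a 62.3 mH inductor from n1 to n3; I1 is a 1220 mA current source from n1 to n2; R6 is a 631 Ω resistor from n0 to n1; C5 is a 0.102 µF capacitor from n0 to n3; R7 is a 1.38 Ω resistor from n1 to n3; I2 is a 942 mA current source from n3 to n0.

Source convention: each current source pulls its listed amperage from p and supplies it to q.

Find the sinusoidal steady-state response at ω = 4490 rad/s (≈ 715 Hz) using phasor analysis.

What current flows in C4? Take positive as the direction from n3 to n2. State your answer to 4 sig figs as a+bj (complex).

0.001780-0.004532j A

MNA unknowns: 3 node voltages V₁..V_3
C1: Y=0.000+0.0009204j on G[3,2]
L1: Y=0.000-0.1136j on G[1,0]
R1: Y=0.1464+0.000j on G[1,2]
R2: Y=0.001241+0.000j on G[0,3]
R3: Y=0.02577+0.000j on G[2,0]
C2: Y=0.000+0.02029j on G[3,0]
R4: Y=0.001828+0.000j on G[2,1]
C3: Y=0.000+0.003619j on G[3,1]
C4: Y=0.000+0.0004804j on G[2,3]
R5: Y=0.06711+0.000j on G[2,0]
L2: Y=0.000-0.003575j on G[1,3]
I1: z[1]−=1.22, z[2]+=1.22
R6: Y=0.001585+0.000j on G[0,1]
C5: Y=0.000+0.0004580j on G[0,3]
R7: Y=0.7246+0.000j on G[1,3]
I2: z[3]−=0.942, z[0]+=0.942
solve → V1=-7.183-10.50j, V2=0.6652-6.512j, V3=-8.767-10.22j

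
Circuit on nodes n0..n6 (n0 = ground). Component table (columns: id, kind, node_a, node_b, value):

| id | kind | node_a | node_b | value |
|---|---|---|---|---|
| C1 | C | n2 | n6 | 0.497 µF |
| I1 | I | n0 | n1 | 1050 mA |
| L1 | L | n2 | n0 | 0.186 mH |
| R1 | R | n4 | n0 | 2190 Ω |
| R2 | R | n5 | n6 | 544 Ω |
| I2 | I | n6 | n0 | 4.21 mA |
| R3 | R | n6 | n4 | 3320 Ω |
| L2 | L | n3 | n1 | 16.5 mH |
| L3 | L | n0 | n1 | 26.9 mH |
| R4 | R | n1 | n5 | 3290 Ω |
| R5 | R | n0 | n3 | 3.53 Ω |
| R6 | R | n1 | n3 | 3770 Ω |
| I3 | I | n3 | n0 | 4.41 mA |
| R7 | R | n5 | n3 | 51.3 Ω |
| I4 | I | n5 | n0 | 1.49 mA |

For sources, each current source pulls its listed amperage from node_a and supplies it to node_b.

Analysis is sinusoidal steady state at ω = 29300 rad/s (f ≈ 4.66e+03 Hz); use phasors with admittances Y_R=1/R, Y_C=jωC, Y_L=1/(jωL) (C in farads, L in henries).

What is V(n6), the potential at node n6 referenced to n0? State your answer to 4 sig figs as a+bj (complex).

Element admittances at ω=29300 rad/s:
  Y(C1) = 0.000+0.01456j S between n2,n6
  I1: injects 1.05 A into n1 (from n0)
  Y(L1) = 0.000-0.1835j S between n2,n0
  Y(R1) = 0.0004566+0.000j S between n4,n0
  Y(R2) = 0.001838+0.000j S between n5,n6
  I2: injects 0.00421 A into n0 (from n6)
  Y(R3) = 0.0003012+0.000j S between n6,n4
  Y(L2) = 0.000-0.002068j S between n3,n1
  Y(L3) = 0.000-0.001269j S between n0,n1
  Y(R4) = 0.0003040+0.000j S between n1,n5
  Y(R5) = 0.2833+0.000j S between n0,n3
  Y(R6) = 0.0002653+0.000j S between n1,n3
  I3: injects 0.00441 A into n0 (from n3)
  Y(R7) = 0.01949+0.000j S between n5,n3
  I4: injects 0.00149 A into n0 (from n5)
Assemble and solve the 6×6 MNA system:
  V(n1)=53.21+306.1j  V(n2)=-0.04489-0.0006746j  V(n3)=2.300+0.2092j  V(n4)=0.2070+0.003111j  V(n5)=2.795+4.490j  V(n6)=0.5208+0.007826j

0.5208+0.007826j V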